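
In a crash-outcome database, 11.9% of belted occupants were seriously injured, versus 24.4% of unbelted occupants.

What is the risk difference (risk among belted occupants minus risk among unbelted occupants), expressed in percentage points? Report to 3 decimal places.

RD: -12.500

risk difference = 0.1190 − 0.2440 = -0.1250 → -12.500 percentage points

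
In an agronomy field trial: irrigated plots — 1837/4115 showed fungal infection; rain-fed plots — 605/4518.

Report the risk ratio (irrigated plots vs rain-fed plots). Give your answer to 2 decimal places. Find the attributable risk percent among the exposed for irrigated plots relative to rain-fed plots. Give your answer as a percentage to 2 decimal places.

risk, irrigated plots = 1837/4115 = 0.4464
risk, rain-fed plots = 605/4518 = 0.1339
RR = 0.4464 / 0.1339 = 3.33
AR% = (0.4464 − 0.1339) / 0.4464 = 0.7000 → 70.00%

RR = 3.33; AR% = 70.00%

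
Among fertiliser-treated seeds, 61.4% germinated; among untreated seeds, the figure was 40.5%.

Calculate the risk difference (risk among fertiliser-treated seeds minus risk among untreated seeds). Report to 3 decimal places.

risk difference = 0.6140 − 0.4050 = 0.209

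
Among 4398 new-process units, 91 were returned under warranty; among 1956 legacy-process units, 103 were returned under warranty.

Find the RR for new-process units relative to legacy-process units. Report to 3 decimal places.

0.393

risk, new-process units = 91/4398 = 0.02069
risk, legacy-process units = 103/1956 = 0.05266
RR = 0.02069 / 0.05266 = 0.393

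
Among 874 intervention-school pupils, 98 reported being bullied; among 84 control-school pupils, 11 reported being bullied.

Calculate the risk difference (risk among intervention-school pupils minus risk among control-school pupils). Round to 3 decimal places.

RD ≈ -0.019

risk, intervention-school pupils = 98/874 = 0.1121
risk, control-school pupils = 11/84 = 0.1310
risk difference = 0.1121 − 0.1310 = -0.019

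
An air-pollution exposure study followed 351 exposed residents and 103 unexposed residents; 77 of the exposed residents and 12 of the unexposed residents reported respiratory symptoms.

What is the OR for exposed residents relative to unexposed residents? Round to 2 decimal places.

OR = (77 × 91) / (274 × 12) = 7007/3288 ≈ 2.13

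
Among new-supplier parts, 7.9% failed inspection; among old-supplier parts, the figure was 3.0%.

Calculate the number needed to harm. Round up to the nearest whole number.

NNH ≈ 21

absolute risk difference = 0.049000
1 / 0.049000 = 20.408 → round up → 21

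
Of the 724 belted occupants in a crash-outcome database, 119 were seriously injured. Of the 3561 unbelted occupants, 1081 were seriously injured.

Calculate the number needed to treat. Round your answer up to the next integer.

risk, belted occupants = 119/724 = 0.164365
risk, unbelted occupants = 1081/3561 = 0.303566
absolute risk difference = 0.139202
1 / 0.139202 = 7.184 → round up → 8

8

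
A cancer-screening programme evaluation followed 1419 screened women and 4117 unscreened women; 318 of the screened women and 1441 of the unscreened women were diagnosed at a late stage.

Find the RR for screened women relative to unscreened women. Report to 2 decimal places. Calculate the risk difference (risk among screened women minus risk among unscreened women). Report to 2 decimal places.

RR = 0.64; RD = -0.13

risk, screened women = 318/1419 = 0.2241
risk, unscreened women = 1441/4117 = 0.3500
RR = 0.2241 / 0.3500 = 0.64
risk difference = 0.2241 − 0.3500 = -0.13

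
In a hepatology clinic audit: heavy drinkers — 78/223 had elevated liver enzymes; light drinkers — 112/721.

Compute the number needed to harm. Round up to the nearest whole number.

6

risk, heavy drinkers = 78/223 = 0.349776
risk, light drinkers = 112/721 = 0.155340
absolute risk difference = 0.194436
1 / 0.194436 = 5.143 → round up → 6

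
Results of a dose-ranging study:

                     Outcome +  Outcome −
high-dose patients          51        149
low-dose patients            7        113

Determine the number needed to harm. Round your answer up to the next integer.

risk, high-dose patients = 51/200 = 0.255000
risk, low-dose patients = 7/120 = 0.058333
absolute risk difference = 0.196667
1 / 0.196667 = 5.085 → round up → 6

6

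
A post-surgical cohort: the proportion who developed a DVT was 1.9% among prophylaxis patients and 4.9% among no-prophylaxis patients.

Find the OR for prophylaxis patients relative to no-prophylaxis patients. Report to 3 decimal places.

OR ≈ 0.376

odds, prophylaxis patients = 0.01900/0.98100 = 0.01937
odds, no-prophylaxis patients = 0.04900/0.95100 = 0.05152
OR = 0.01937 / 0.05152 = 0.376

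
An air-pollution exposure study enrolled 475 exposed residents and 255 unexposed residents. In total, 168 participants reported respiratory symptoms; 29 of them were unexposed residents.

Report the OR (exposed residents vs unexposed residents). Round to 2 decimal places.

exposed residents with the outcome: 168 − 29 = 139
exposed residents without the outcome: 475 − 139 = 336
unexposed residents without the outcome: 255 − 29 = 226
odds, exposed residents = 139/336 = 0.4137
odds, unexposed residents = 29/226 = 0.1283
OR = 0.4137 / 0.1283 = 3.22

3.22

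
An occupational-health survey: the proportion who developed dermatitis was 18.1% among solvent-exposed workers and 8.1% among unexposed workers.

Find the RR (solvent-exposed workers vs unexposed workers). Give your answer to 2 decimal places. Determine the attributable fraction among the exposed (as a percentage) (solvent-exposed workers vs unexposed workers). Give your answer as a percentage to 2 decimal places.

RR = 0.1810 / 0.0810 = 2.23
AR% = (0.1810 − 0.0810) / 0.1810 = 0.5525 → 55.25%

RR = 2.23; AR% = 55.25%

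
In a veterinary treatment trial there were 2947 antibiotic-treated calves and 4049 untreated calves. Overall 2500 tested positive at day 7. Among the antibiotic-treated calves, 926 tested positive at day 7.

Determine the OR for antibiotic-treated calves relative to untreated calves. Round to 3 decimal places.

OR ≈ 0.720

antibiotic-treated calves without the outcome: 2947 − 926 = 2021
untreated calves with the outcome: 2500 − 926 = 1574
untreated calves without the outcome: 4049 − 1574 = 2475
odds, antibiotic-treated calves = 926/2021 = 0.4582
odds, untreated calves = 1574/2475 = 0.6360
OR = 0.4582 / 0.6360 = 0.720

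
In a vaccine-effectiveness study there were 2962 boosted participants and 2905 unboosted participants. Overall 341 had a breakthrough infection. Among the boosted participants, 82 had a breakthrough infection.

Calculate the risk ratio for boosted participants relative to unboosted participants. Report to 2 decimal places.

RR: 0.31

boosted participants without the outcome: 2962 − 82 = 2880
unboosted participants with the outcome: 341 − 82 = 259
unboosted participants without the outcome: 2905 − 259 = 2646
risk, boosted participants = 82/2962 = 0.02768
risk, unboosted participants = 259/2905 = 0.08916
RR = 0.02768 / 0.08916 = 0.31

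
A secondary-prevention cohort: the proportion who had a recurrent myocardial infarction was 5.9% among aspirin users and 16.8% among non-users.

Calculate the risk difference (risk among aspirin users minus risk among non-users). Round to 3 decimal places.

risk difference = 0.0590 − 0.1680 = -0.109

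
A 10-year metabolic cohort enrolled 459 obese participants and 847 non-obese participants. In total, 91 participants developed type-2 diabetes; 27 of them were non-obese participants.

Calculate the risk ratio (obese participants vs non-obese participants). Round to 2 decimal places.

obese participants with the outcome: 91 − 27 = 64
obese participants without the outcome: 459 − 64 = 395
non-obese participants without the outcome: 847 − 27 = 820
risk, obese participants = 64/459 = 0.13943
risk, non-obese participants = 27/847 = 0.03188
RR = 0.13943 / 0.03188 = 4.37

RR = 4.37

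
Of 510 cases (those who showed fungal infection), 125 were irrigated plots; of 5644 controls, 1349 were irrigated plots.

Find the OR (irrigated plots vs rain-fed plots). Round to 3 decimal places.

OR = (125 × 4295) / (1349 × 385) = 536875/519365 ≈ 1.034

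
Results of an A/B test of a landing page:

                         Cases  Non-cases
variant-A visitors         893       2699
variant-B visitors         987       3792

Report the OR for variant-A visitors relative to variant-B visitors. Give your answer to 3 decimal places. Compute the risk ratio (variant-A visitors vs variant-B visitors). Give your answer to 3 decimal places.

OR = 1.271; RR = 1.204

OR = (893 × 3792) / (2699 × 987) = 3386256/2663913 ≈ 1.271
risk, variant-A visitors = 893/3592 = 0.2486
risk, variant-B visitors = 987/4779 = 0.2065
RR = 0.2486 / 0.2065 = 1.204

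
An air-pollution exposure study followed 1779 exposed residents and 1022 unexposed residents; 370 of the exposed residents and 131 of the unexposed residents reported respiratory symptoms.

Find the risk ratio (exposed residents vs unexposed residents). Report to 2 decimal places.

RR: 1.62

risk, exposed residents = 370/1779 = 0.2080
risk, unexposed residents = 131/1022 = 0.1282
RR = 0.2080 / 0.1282 = 1.62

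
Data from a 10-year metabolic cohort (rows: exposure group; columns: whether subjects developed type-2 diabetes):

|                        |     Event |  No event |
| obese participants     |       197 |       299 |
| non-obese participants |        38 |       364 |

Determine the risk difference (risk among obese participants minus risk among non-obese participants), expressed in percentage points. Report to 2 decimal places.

30.27

risk, obese participants = 197/496 = 0.3972
risk, non-obese participants = 38/402 = 0.0945
risk difference = 0.3972 − 0.0945 = 0.3027 → 30.27 percentage points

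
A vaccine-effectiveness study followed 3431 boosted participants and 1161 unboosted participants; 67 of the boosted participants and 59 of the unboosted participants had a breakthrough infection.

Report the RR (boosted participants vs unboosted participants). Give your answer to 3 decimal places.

RR = 0.384

risk, boosted participants = 67/3431 = 0.01953
risk, unboosted participants = 59/1161 = 0.05082
RR = 0.01953 / 0.05082 = 0.384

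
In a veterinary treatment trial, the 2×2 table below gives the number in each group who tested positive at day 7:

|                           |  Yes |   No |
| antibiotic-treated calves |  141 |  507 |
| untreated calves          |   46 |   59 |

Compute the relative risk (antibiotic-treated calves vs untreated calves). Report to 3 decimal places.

0.497

risk, antibiotic-treated calves = 141/648 = 0.2176
risk, untreated calves = 46/105 = 0.4381
RR = 0.2176 / 0.4381 = 0.497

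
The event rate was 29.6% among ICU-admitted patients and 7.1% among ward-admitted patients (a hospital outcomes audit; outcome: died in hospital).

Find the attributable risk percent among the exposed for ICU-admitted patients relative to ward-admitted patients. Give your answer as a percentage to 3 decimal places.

AR% = (0.2960 − 0.0710) / 0.2960 = 0.7601 → 76.014%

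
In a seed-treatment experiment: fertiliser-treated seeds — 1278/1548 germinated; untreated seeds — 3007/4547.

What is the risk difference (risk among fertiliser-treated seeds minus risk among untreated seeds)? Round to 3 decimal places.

RD ≈ 0.164

risk, fertiliser-treated seeds = 1278/1548 = 0.8256
risk, untreated seeds = 3007/4547 = 0.6613
risk difference = 0.8256 − 0.6613 = 0.164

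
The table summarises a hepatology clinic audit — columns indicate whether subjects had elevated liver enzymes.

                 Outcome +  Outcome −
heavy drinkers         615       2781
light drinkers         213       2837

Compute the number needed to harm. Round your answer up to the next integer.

NNH: 9

risk, heavy drinkers = 615/3396 = 0.181095
risk, light drinkers = 213/3050 = 0.069836
absolute risk difference = 0.111259
1 / 0.111259 = 8.988 → round up → 9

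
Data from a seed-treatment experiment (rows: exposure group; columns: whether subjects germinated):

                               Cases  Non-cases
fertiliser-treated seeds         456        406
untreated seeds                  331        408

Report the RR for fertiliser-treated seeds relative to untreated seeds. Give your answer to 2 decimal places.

1.18

risk, fertiliser-treated seeds = 456/862 = 0.5290
risk, untreated seeds = 331/739 = 0.4479
RR = 0.5290 / 0.4479 = 1.18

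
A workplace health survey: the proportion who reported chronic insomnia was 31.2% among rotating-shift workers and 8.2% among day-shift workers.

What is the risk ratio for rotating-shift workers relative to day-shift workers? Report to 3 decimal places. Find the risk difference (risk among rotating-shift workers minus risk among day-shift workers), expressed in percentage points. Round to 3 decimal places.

RR = 3.805; RD = 23.000

RR = 0.3120 / 0.0820 = 3.805
risk difference = 0.3120 − 0.0820 = 0.2300 → 23.000 percentage points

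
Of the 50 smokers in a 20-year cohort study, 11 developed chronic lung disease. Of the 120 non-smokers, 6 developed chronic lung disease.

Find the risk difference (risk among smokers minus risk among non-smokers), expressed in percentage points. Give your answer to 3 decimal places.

risk, smokers = 11/50 = 0.2200
risk, non-smokers = 6/120 = 0.0500
risk difference = 0.2200 − 0.0500 = 0.1700 → 17.000 percentage points

RD: 17.000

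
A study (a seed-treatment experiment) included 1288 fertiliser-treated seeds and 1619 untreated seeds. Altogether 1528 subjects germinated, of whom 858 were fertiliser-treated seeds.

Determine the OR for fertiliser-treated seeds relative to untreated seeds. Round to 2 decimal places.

fertiliser-treated seeds without the outcome: 1288 − 858 = 430
untreated seeds with the outcome: 1528 − 858 = 670
untreated seeds without the outcome: 1619 − 670 = 949
odds, fertiliser-treated seeds = 858/430 = 1.9953
odds, untreated seeds = 670/949 = 0.7060
OR = 1.9953 / 0.7060 = 2.83

OR = 2.83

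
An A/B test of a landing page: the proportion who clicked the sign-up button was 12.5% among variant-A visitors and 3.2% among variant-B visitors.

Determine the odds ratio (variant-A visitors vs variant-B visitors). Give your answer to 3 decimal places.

4.321

odds, variant-A visitors = 0.12500/0.87500 = 0.14286
odds, variant-B visitors = 0.03200/0.96800 = 0.03306
OR = 0.14286 / 0.03306 = 4.321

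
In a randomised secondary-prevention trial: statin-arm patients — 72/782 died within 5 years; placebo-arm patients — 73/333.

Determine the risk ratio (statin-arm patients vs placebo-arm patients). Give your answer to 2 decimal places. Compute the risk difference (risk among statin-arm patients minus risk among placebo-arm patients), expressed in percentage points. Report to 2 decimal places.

risk, statin-arm patients = 72/782 = 0.0921
risk, placebo-arm patients = 73/333 = 0.2192
RR = 0.0921 / 0.2192 = 0.42
risk difference = 0.0921 − 0.2192 = -0.1271 → -12.71 percentage points

RR = 0.42; RD = -12.71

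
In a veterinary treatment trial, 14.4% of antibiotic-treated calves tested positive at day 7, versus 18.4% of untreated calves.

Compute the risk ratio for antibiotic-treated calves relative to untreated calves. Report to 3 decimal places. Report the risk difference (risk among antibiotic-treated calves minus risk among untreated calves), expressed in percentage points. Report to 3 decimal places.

RR = 0.1440 / 0.1840 = 0.783
risk difference = 0.1440 − 0.1840 = -0.0400 → -4.000 percentage points

RR = 0.783; RD = -4.000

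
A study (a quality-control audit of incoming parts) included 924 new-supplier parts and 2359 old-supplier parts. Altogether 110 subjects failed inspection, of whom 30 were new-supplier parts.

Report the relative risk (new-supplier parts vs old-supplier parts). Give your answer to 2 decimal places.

new-supplier parts without the outcome: 924 − 30 = 894
old-supplier parts with the outcome: 110 − 30 = 80
old-supplier parts without the outcome: 2359 − 80 = 2279
risk, new-supplier parts = 30/924 = 0.03247
risk, old-supplier parts = 80/2359 = 0.03391
RR = 0.03247 / 0.03391 = 0.96

0.96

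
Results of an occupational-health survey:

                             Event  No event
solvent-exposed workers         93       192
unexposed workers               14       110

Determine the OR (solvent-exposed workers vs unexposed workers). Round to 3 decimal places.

OR = (93 × 110) / (192 × 14) = 10230/2688 ≈ 3.806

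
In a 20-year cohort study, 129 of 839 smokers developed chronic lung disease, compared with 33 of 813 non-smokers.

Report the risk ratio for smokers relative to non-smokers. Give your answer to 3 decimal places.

risk, smokers = 129/839 = 0.15375
risk, non-smokers = 33/813 = 0.04059
RR = 0.15375 / 0.04059 = 3.788

RR ≈ 3.788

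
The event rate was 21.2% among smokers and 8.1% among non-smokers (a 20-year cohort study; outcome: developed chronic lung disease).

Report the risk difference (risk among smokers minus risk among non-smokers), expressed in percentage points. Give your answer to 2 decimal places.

13.10

risk difference = 0.2120 − 0.0810 = 0.1310 → 13.10 percentage points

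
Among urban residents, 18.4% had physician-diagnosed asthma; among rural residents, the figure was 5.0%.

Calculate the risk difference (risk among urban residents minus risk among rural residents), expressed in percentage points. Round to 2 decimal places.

RD = 13.40

risk difference = 0.1840 − 0.0500 = 0.1340 → 13.40 percentage points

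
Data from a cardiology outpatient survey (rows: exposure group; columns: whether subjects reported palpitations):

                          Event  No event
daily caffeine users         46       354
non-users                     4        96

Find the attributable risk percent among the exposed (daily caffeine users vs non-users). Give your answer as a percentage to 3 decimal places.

AR% = 65.217%

risk, daily caffeine users = 46/400 = 0.11500
risk, non-users = 4/100 = 0.04000
AR% = (0.11500 − 0.04000) / 0.11500 = 0.6522 → 65.217%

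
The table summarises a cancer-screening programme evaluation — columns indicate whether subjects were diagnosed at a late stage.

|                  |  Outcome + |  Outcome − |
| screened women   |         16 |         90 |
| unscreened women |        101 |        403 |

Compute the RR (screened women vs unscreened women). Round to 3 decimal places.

RR: 0.753

risk, screened women = 16/106 = 0.1509
risk, unscreened women = 101/504 = 0.2004
RR = 0.1509 / 0.2004 = 0.753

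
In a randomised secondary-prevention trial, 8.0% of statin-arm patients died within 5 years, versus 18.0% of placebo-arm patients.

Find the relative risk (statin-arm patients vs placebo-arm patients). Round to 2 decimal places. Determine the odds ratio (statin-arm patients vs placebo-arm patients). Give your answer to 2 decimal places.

RR = 0.44; OR = 0.40

RR = 0.0800 / 0.1800 = 0.44
odds, statin-arm patients = 0.0800/0.9200 = 0.0870
odds, placebo-arm patients = 0.1800/0.8200 = 0.2195
OR = 0.0870 / 0.2195 = 0.40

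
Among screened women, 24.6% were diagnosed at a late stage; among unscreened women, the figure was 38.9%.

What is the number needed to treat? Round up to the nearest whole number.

7

absolute risk difference = 0.143000
1 / 0.143000 = 6.993 → round up → 7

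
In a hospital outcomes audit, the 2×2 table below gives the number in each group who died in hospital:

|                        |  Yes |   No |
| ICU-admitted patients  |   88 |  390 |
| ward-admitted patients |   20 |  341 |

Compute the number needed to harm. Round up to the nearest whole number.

risk, ICU-admitted patients = 88/478 = 0.184100
risk, ward-admitted patients = 20/361 = 0.055402
absolute risk difference = 0.128699
1 / 0.128699 = 7.770 → round up → 8

8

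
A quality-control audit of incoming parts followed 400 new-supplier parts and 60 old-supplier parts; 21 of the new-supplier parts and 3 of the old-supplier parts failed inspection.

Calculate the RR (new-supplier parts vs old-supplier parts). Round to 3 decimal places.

risk, new-supplier parts = 21/400 = 0.0525
risk, old-supplier parts = 3/60 = 0.0500
RR = 0.0525 / 0.0500 = 1.050

1.050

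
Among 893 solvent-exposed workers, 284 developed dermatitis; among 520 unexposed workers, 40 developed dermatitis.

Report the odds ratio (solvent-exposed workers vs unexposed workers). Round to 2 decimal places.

OR = (284 × 480) / (609 × 40) = 136320/24360 ≈ 5.60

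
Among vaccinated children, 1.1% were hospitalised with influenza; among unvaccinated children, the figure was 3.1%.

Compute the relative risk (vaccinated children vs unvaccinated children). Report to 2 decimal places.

RR = 0.01100 / 0.03100 = 0.35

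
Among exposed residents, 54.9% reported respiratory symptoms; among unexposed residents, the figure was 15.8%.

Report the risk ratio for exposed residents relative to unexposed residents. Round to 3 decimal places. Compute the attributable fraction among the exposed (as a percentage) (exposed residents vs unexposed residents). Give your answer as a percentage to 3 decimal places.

RR = 3.475; AR% = 71.220%

RR = 0.5490 / 0.1580 = 3.475
AR% = (0.5490 − 0.1580) / 0.5490 = 0.7122 → 71.220%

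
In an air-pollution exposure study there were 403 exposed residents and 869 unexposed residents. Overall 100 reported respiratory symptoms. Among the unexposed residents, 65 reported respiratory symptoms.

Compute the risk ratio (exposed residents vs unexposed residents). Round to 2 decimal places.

RR = 1.16

exposed residents with the outcome: 100 − 65 = 35
exposed residents without the outcome: 403 − 35 = 368
unexposed residents without the outcome: 869 − 65 = 804
risk, exposed residents = 35/403 = 0.0868
risk, unexposed residents = 65/869 = 0.0748
RR = 0.0868 / 0.0748 = 1.16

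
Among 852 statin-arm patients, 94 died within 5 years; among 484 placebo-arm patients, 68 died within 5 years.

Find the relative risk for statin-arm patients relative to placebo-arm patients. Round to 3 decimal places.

RR ≈ 0.785

risk, statin-arm patients = 94/852 = 0.1103
risk, placebo-arm patients = 68/484 = 0.1405
RR = 0.1103 / 0.1405 = 0.785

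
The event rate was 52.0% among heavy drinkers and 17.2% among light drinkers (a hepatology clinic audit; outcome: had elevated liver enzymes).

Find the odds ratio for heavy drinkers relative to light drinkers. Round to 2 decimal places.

5.22

odds, heavy drinkers = 0.5200/0.4800 = 1.0833
odds, light drinkers = 0.1720/0.8280 = 0.2077
OR = 1.0833 / 0.2077 = 5.22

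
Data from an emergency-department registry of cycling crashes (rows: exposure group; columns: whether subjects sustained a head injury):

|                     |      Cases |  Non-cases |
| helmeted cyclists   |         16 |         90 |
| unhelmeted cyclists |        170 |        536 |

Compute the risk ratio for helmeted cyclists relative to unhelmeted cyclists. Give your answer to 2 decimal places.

risk, helmeted cyclists = 16/106 = 0.1509
risk, unhelmeted cyclists = 170/706 = 0.2408
RR = 0.1509 / 0.2408 = 0.63

RR: 0.63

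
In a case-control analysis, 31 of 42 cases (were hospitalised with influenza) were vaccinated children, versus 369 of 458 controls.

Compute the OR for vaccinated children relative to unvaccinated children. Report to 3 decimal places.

OR = 0.680

odds, vaccinated children = 31/369 = 0.0840
odds, unvaccinated children = 11/89 = 0.1236
OR = 0.0840 / 0.1236 = 0.680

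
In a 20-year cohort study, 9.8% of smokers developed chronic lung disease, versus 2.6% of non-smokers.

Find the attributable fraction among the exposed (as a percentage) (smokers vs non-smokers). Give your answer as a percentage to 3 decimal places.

AR% = (0.09800 − 0.02600) / 0.09800 = 0.7347 → 73.469%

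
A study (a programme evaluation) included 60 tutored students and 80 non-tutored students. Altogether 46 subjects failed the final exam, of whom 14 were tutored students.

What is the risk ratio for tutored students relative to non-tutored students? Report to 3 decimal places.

tutored students without the outcome: 60 − 14 = 46
non-tutored students with the outcome: 46 − 14 = 32
non-tutored students without the outcome: 80 − 32 = 48
risk, tutored students = 14/60 = 0.2333
risk, non-tutored students = 32/80 = 0.4000
RR = 0.2333 / 0.4000 = 0.583

0.583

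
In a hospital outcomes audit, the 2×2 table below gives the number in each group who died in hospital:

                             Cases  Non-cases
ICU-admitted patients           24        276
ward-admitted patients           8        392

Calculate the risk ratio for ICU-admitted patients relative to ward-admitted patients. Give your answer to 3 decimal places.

risk, ICU-admitted patients = 24/300 = 0.08000
risk, ward-admitted patients = 8/400 = 0.02000
RR = 0.08000 / 0.02000 = 4.000

RR ≈ 4.000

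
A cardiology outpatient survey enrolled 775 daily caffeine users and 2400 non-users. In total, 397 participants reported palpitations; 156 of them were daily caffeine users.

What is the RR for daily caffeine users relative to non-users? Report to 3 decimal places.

daily caffeine users without the outcome: 775 − 156 = 619
non-users with the outcome: 397 − 156 = 241
non-users without the outcome: 2400 − 241 = 2159
risk, daily caffeine users = 156/775 = 0.2013
risk, non-users = 241/2400 = 0.1004
RR = 0.2013 / 0.1004 = 2.005

RR: 2.005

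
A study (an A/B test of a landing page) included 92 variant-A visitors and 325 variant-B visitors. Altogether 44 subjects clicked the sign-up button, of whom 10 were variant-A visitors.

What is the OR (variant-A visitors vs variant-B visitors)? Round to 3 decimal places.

OR ≈ 1.044

variant-A visitors without the outcome: 92 − 10 = 82
variant-B visitors with the outcome: 44 − 10 = 34
variant-B visitors without the outcome: 325 − 34 = 291
OR = (10 × 291) / (82 × 34) = 2910/2788 ≈ 1.044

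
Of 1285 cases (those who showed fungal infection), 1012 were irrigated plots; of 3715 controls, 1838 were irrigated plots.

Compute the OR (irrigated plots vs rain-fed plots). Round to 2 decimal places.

OR = (1012 × 1877) / (1838 × 273) = 1899524/501774 ≈ 3.79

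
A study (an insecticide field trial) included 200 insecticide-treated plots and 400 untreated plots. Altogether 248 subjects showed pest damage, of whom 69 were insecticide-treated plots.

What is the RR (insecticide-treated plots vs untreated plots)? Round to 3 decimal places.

insecticide-treated plots without the outcome: 200 − 69 = 131
untreated plots with the outcome: 248 − 69 = 179
untreated plots without the outcome: 400 − 179 = 221
risk, insecticide-treated plots = 69/200 = 0.3450
risk, untreated plots = 179/400 = 0.4475
RR = 0.3450 / 0.4475 = 0.771

RR = 0.771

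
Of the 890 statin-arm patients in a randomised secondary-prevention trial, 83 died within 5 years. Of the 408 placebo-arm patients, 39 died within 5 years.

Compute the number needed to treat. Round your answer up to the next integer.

430

risk, statin-arm patients = 83/890 = 0.093258
risk, placebo-arm patients = 39/408 = 0.095588
absolute risk difference = 0.002330
1 / 0.002330 = 429.185 → round up → 430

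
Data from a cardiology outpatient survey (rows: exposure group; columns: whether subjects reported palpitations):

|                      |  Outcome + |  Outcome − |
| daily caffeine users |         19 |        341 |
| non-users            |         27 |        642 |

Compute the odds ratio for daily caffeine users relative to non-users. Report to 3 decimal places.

OR = (19 × 642) / (341 × 27) = 12198/9207 ≈ 1.325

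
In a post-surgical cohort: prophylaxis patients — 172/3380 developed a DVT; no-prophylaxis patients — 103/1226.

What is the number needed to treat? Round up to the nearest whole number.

risk, prophylaxis patients = 172/3380 = 0.050888
risk, no-prophylaxis patients = 103/1226 = 0.084013
absolute risk difference = 0.033125
1 / 0.033125 = 30.189 → round up → 31

NNT: 31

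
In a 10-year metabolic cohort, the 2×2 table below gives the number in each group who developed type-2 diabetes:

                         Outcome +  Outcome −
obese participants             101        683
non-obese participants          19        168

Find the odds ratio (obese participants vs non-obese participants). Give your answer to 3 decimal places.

odds, obese participants = 101/683 = 0.1479
odds, non-obese participants = 19/168 = 0.1131
OR = 0.1479 / 0.1131 = 1.308

1.308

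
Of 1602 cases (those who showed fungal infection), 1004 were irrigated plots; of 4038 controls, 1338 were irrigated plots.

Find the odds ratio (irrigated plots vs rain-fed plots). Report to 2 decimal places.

odds, irrigated plots = 1004/1338 = 0.7504
odds, rain-fed plots = 598/2700 = 0.2215
OR = 0.7504 / 0.2215 = 3.39

3.39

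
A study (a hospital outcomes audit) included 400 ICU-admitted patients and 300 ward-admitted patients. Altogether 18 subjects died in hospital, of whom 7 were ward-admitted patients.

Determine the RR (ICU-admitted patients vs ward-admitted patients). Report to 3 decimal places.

RR ≈ 1.179

ICU-admitted patients with the outcome: 18 − 7 = 11
ICU-admitted patients without the outcome: 400 − 11 = 389
ward-admitted patients without the outcome: 300 − 7 = 293
risk, ICU-admitted patients = 11/400 = 0.02750
risk, ward-admitted patients = 7/300 = 0.02333
RR = 0.02750 / 0.02333 = 1.179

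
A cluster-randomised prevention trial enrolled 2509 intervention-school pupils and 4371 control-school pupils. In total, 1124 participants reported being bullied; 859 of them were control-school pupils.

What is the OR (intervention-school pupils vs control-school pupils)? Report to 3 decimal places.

intervention-school pupils with the outcome: 1124 − 859 = 265
intervention-school pupils without the outcome: 2509 − 265 = 2244
control-school pupils without the outcome: 4371 − 859 = 3512
odds, intervention-school pupils = 265/2244 = 0.1181
odds, control-school pupils = 859/3512 = 0.2446
OR = 0.1181 / 0.2446 = 0.483

OR = 0.483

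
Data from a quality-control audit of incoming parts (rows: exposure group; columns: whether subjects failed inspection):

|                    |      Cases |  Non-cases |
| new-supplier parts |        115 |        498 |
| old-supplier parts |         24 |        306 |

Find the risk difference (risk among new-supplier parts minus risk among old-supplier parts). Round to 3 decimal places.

risk, new-supplier parts = 115/613 = 0.1876
risk, old-supplier parts = 24/330 = 0.0727
risk difference = 0.1876 − 0.0727 = 0.115

RD ≈ 0.115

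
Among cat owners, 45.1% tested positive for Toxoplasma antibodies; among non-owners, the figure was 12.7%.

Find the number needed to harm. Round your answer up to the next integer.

NNH ≈ 4

absolute risk difference = 0.324000
1 / 0.324000 = 3.086 → round up → 4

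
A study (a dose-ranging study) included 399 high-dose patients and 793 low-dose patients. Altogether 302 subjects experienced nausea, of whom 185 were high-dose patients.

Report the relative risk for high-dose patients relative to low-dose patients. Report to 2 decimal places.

RR ≈ 3.14

high-dose patients without the outcome: 399 − 185 = 214
low-dose patients with the outcome: 302 − 185 = 117
low-dose patients without the outcome: 793 − 117 = 676
risk, high-dose patients = 185/399 = 0.4637
risk, low-dose patients = 117/793 = 0.1475
RR = 0.4637 / 0.1475 = 3.14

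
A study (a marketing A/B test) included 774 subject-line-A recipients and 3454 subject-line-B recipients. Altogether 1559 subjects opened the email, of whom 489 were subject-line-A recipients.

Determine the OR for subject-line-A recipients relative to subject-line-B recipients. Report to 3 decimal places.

subject-line-A recipients without the outcome: 774 − 489 = 285
subject-line-B recipients with the outcome: 1559 − 489 = 1070
subject-line-B recipients without the outcome: 3454 − 1070 = 2384
OR = (489 × 2384) / (285 × 1070) = 1165776/304950 ≈ 3.823

OR: 3.823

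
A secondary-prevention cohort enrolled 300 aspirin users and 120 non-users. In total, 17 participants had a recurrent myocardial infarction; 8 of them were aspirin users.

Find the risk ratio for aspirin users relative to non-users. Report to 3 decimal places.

0.356

aspirin users without the outcome: 300 − 8 = 292
non-users with the outcome: 17 − 8 = 9
non-users without the outcome: 120 − 9 = 111
risk, aspirin users = 8/300 = 0.02667
risk, non-users = 9/120 = 0.07500
RR = 0.02667 / 0.07500 = 0.356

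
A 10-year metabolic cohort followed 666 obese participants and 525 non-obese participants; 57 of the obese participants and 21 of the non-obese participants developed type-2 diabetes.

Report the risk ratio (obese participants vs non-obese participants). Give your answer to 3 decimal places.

2.140

risk, obese participants = 57/666 = 0.08559
risk, non-obese participants = 21/525 = 0.04000
RR = 0.08559 / 0.04000 = 2.140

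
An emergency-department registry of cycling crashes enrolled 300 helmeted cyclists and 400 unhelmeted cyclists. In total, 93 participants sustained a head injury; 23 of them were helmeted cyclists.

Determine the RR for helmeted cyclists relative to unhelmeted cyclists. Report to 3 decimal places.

helmeted cyclists without the outcome: 300 − 23 = 277
unhelmeted cyclists with the outcome: 93 − 23 = 70
unhelmeted cyclists without the outcome: 400 − 70 = 330
risk, helmeted cyclists = 23/300 = 0.0767
risk, unhelmeted cyclists = 70/400 = 0.1750
RR = 0.0767 / 0.1750 = 0.438

RR: 0.438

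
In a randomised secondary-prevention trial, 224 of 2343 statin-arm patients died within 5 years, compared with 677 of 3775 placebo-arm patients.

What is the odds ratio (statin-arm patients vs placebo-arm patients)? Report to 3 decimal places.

OR = (224 × 3098) / (2119 × 677) = 693952/1434563 ≈ 0.484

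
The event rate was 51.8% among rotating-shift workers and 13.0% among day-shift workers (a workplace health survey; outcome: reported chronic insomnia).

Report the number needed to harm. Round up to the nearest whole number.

absolute risk difference = 0.388000
1 / 0.388000 = 2.577 → round up → 3

3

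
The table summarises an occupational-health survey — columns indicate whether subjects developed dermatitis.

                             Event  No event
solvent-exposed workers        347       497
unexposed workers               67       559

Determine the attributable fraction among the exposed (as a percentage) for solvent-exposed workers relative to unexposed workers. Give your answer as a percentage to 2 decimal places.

73.97%

risk, solvent-exposed workers = 347/844 = 0.4111
risk, unexposed workers = 67/626 = 0.1070
AR% = (0.4111 − 0.1070) / 0.4111 = 0.7397 → 73.97%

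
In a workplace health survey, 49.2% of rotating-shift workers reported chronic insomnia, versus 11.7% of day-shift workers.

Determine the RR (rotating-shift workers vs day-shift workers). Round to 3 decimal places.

RR = 0.4920 / 0.1170 = 4.205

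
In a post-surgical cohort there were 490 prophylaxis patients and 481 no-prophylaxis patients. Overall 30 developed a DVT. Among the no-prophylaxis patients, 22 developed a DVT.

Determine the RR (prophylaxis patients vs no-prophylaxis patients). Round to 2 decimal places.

prophylaxis patients with the outcome: 30 − 22 = 8
prophylaxis patients without the outcome: 490 − 8 = 482
no-prophylaxis patients without the outcome: 481 − 22 = 459
risk, prophylaxis patients = 8/490 = 0.01633
risk, no-prophylaxis patients = 22/481 = 0.04574
RR = 0.01633 / 0.04574 = 0.36

0.36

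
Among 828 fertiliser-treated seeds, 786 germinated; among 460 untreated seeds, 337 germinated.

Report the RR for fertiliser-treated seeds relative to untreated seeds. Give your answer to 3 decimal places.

RR: 1.296

risk, fertiliser-treated seeds = 786/828 = 0.9493
risk, untreated seeds = 337/460 = 0.7326
RR = 0.9493 / 0.7326 = 1.296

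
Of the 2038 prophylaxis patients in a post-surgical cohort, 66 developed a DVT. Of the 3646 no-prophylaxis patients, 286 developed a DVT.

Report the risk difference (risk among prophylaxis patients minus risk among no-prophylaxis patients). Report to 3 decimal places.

risk, prophylaxis patients = 66/2038 = 0.03238
risk, no-prophylaxis patients = 286/3646 = 0.07844
risk difference = 0.03238 − 0.07844 = -0.046

RD: -0.046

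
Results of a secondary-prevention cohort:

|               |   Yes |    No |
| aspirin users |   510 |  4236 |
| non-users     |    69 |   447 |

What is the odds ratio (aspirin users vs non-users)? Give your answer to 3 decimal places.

OR = (510 × 447) / (4236 × 69) = 227970/292284 ≈ 0.780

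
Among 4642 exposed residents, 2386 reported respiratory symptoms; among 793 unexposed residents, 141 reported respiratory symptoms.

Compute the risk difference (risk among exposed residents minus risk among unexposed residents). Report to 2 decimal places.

RD = 0.34

risk, exposed residents = 2386/4642 = 0.5140
risk, unexposed residents = 141/793 = 0.1778
risk difference = 0.5140 − 0.1778 = 0.34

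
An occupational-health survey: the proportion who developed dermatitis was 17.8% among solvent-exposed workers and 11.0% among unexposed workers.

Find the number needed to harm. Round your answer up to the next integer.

absolute risk difference = 0.068000
1 / 0.068000 = 14.706 → round up → 15

15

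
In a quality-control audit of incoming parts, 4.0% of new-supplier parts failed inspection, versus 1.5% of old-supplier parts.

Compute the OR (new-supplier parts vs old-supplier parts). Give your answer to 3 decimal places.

odds, new-supplier parts = 0.04000/0.96000 = 0.04167
odds, old-supplier parts = 0.01500/0.98500 = 0.01523
OR = 0.04167 / 0.01523 = 2.736

2.736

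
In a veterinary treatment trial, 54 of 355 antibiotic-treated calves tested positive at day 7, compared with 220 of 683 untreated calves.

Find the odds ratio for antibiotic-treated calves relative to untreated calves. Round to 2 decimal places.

OR = (54 × 463) / (301 × 220) = 25002/66220 ≈ 0.38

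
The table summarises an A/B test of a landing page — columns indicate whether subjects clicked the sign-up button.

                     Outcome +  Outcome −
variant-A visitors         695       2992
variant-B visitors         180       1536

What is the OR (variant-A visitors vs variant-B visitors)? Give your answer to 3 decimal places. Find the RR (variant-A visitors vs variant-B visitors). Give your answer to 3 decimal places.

odds, variant-A visitors = 695/2992 = 0.2323
odds, variant-B visitors = 180/1536 = 0.1172
OR = 0.2323 / 0.1172 = 1.982
risk, variant-A visitors = 695/3687 = 0.1885
risk, variant-B visitors = 180/1716 = 0.1049
RR = 0.1885 / 0.1049 = 1.797

OR = 1.982; RR = 1.797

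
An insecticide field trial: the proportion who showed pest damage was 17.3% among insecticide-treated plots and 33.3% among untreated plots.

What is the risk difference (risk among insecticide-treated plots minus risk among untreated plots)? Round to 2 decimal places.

risk difference = 0.1730 − 0.3330 = -0.16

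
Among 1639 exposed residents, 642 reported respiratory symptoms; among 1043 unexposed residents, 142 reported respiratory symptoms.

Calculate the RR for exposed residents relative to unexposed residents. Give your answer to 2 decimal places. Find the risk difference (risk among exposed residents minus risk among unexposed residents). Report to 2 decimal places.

RR = 2.88; RD = 0.26

risk, exposed residents = 642/1639 = 0.3917
risk, unexposed residents = 142/1043 = 0.1361
RR = 0.3917 / 0.1361 = 2.88
risk difference = 0.3917 − 0.1361 = 0.26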